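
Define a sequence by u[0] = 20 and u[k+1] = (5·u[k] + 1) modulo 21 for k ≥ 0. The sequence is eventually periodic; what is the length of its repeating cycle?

Listing terms: u[0] = 20; u[1] = 17; u[2] = 2; u[3] = 11; u[4] = 14; u[5] = 8; u[6] = 20.
The sequence repeats with period 6.

6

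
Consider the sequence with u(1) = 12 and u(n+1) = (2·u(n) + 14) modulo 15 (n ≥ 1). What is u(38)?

8

Listing terms: u(1) = 12,  u(2) = 8,  u(3) = 0,  u(4) = 14,  u(5) = 12.
Since u(5) = u(1) = 12, the sequence is periodic with period 4.
So u(38) = u(1 + ((38-1) mod 4)) = u(2) = 8.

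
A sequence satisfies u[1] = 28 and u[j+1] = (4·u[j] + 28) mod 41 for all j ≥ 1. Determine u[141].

We have u[1] = 28, u[2] = 17, u[3] = 14, u[4] = 2, u[5] = 36, u[6] = 8, u[7] = 19, u[8] = 22, u[9] = 34, u[10] = 0, u[11] = 28.
Since u[11] = u[1] = 28, the sequence is periodic with period 10.
So u[141] = u[1 + ((141-1) mod 10)] = u[1] = 28.

28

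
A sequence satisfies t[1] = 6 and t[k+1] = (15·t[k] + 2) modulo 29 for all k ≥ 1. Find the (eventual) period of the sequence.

t[1] = 6, t[2] = 5, t[3] = 19, t[4] = 26, t[5] = 15, t[6] = 24, t[7] = 14, t[8] = 9, t[9] = 21, t[10] = 27, t[11] = 1, t[12] = 17, t[13] = 25, t[14] = 0, t[15] = 2, t[16] = 3, t[17] = 18, t[18] = 11, t[19] = 22, t[20] = 13, t[21] = 23, t[22] = 28, t[23] = 16, t[24] = 10, t[25] = 7, t[26] = 20, t[27] = 12, t[28] = 8, t[29] = 6.
Since t[29] = t[1] = 6, the sequence is periodic with period 28.

28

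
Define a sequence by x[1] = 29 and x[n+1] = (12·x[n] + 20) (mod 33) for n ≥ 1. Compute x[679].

26

Listing terms: x[1] = 29; x[2] = 5; x[3] = 14; x[4] = 23; x[5] = 32; x[6] = 8; x[7] = 17; x[8] = 26; x[9] = 2; x[10] = 11; x[11] = 20; x[12] = 29.
Since x[12] = x[1] = 29, the sequence is periodic with period 11.
(679 - 1) mod 11 = 7, so x[679] = x[8] = 26.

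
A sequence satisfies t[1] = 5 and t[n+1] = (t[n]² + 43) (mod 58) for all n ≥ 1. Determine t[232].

Computing terms: t[1] = 5,  t[2] = 10,  t[3] = 27,  t[4] = 18,  t[5] = 19,  t[6] = 56,  t[7] = 47,  t[8] = 48,  t[9] = 27.
Since t[9] = t[3] = 27, the sequence is eventually periodic: after a pre-period of length 2 it cycles with period 6.
For n ≥ 3, t[n] depends only on (n - 3) mod 6. (232 - 3) mod 6 = 1, so t[232] = t[4] = 18.

18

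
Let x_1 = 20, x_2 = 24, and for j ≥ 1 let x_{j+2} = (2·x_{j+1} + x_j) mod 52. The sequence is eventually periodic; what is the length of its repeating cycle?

Computing terms: x_1 = 20; x_2 = 24; x_3 = 16; x_4 = 4; x_5 = 24; x_6 = 0; x_7 = 24; x_8 = 48; x_9 = 16; x_{10} = 28; x_{11} = 20; x_{12} = 16; x_{13} = 0; x_{14} = 16; x_{15} = 32; x_{16} = 28; x_{17} = 36; x_{18} = 48; x_{19} = 28; x_{20} = 0; x_{21} = 28; x_{22} = 4; x_{23} = 36; x_{24} = 24; x_{25} = 32; x_{26} = 36; x_{27} = 0; x_{28} = 36; x_{29} = 20; x_{30} = 24.
Since (x_{29}, x_{30}) = (x_1, x_2) = (20, 24) (two consecutive terms determine the rest), the sequence is periodic with period 28.

28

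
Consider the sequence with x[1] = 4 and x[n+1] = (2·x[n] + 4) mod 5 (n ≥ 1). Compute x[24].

0

Computing terms: x[1] = 4; x[2] = 2; x[3] = 3; x[4] = 0; x[5] = 4.
The sequence repeats with period 4.
So x[24] = x[1 + ((24-1) mod 4)] = x[4] = 0.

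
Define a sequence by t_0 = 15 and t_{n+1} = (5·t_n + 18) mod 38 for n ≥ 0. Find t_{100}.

Computing terms: t_0 = 15, t_1 = 17, t_2 = 27, t_3 = 1, t_4 = 23, t_5 = 19, t_6 = 37, t_7 = 13, t_8 = 7, t_9 = 15.
Since t_9 = t_0 = 15, the sequence is periodic with period 9.
So t_{100} = t_{0 + ((100-0) mod 9)} = t_1 = 17.

17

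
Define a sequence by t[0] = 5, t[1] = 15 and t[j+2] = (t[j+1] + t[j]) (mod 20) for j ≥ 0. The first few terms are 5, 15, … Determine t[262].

t[0] = 5,  t[1] = 15,  t[2] = 0,  t[3] = 15,  t[4] = 15,  t[5] = 10,  t[6] = 5,  t[7] = 15.
Since (t[6], t[7]) = (t[0], t[1]) = (5, 15) (two consecutive terms determine the rest), the sequence is periodic with period 6.
So t[262] = t[0 + ((262-0) mod 6)] = t[4] = 15.

15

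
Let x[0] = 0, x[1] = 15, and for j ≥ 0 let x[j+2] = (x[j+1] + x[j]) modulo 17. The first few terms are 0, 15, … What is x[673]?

Listing terms: x[0] = 0,  x[1] = 15,  x[2] = 15,  x[3] = 13,  x[4] = 11,  x[5] = 7,  x[6] = 1,  x[7] = 8,  x[8] = 9,  x[9] = 0,  x[10] = 9,  x[11] = 9,  x[12] = 1,  x[13] = 10,  x[14] = 11,  x[15] = 4,  x[16] = 15,  x[17] = 2,  x[18] = 0,  x[19] = 2,  x[20] = 2,  x[21] = 4,  x[22] = 6,  x[23] = 10,  x[24] = 16,  x[25] = 9,  x[26] = 8,  x[27] = 0,  x[28] = 8,  x[29] = 8,  x[30] = 16,  x[31] = 7,  x[32] = 6,  x[33] = 13,  x[34] = 2,  x[35] = 15,  x[36] = 0,  x[37] = 15.
The sequence repeats with period 36.
(673 - 0) mod 36 = 25, so x[673] = x[25] = 9.

9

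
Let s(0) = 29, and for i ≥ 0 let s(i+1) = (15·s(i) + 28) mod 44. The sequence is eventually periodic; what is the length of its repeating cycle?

10

Computing terms: s(0) = 29, s(1) = 23, s(2) = 21, s(3) = 35, s(4) = 25, s(5) = 7, s(6) = 1, s(7) = 43, s(8) = 13, s(9) = 3, s(10) = 29.
Since s(10) = s(0) = 29, the sequence is periodic with period 10.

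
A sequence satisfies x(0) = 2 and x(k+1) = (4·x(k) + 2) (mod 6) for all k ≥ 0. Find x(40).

4

x(0) = 2, x(1) = 4, x(2) = 0, x(3) = 2.
The sequence repeats with period 3.
So x(40) = x(0 + ((40-0) mod 3)) = x(1) = 4.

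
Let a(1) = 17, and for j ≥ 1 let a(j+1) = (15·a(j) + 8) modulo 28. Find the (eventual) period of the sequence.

14

a(1) = 17; a(2) = 11; a(3) = 5; a(4) = 27; a(5) = 21; a(6) = 15; a(7) = 9; a(8) = 3; a(9) = 25; a(10) = 19; a(11) = 13; a(12) = 7; a(13) = 1; a(14) = 23; a(15) = 17.
Since a(15) = a(1) = 17, the sequence is periodic with period 14.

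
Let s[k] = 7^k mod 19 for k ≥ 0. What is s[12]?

s[0] = 1,  s[1] = 7,  s[2] = 11,  s[3] = 1.
The sequence repeats with period 3.
(12 - 0) mod 3 = 0, so s[12] = s[0] = 1.

1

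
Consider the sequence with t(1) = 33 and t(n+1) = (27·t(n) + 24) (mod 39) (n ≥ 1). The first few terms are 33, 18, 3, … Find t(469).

We have t(1) = 33,  t(2) = 18,  t(3) = 3,  t(4) = 27,  t(5) = 12,  t(6) = 36,  t(7) = 21,  t(8) = 6,  t(9) = 30,  t(10) = 15,  t(11) = 0,  t(12) = 24,  t(13) = 9,  t(14) = 33.
Since t(14) = t(1) = 33, the sequence is periodic with period 13.
(469 - 1) mod 13 = 0, so t(469) = t(1) = 33.

33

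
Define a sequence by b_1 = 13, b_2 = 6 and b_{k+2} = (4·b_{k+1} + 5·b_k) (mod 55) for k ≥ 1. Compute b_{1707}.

b_1 = 13; b_2 = 6; b_3 = 34; b_4 = 1; b_5 = 9; b_6 = 41; b_7 = 44; b_8 = 51; b_9 = 39; b_{10} = 26; b_{11} = 24; b_{12} = 6; b_{13} = 34.
Since (b_{12}, b_{13}) = (b_2, b_3) = (6, 34) (two consecutive terms determine the rest), the sequence is eventually periodic: after a pre-period of length 1 it cycles with period 10.
For k ≥ 2, b_k depends only on (k - 2) mod 10. (1707 - 2) mod 10 = 5, so b_{1707} = b_7 = 44.

44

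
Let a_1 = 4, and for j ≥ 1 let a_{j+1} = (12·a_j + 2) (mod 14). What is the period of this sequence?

6

Listing terms: a_1 = 4; a_2 = 8; a_3 = 0; a_4 = 2; a_5 = 12; a_6 = 6; a_7 = 4.
The sequence repeats with period 6.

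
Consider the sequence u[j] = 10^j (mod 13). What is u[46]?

Listing terms: u[0] = 1, u[1] = 10, u[2] = 9, u[3] = 12, u[4] = 3, u[5] = 4, u[6] = 1.
Since u[6] = u[0] = 1, the sequence is periodic with period 6.
(46 - 0) mod 6 = 4, so u[46] = u[4] = 3.

3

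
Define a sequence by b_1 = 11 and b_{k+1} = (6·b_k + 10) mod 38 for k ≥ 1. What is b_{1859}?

b_1 = 11,  b_2 = 0,  b_3 = 10,  b_4 = 32,  b_5 = 12,  b_6 = 6,  b_7 = 8,  b_8 = 20,  b_9 = 16,  b_{10} = 30,  b_{11} = 0.
Since b_{11} = b_2 = 0, the sequence is eventually periodic: after a pre-period of length 1 it cycles with period 9.
For k ≥ 2, b_k depends only on (k - 2) mod 9. (1859 - 2) mod 9 = 3, so b_{1859} = b_5 = 12.

12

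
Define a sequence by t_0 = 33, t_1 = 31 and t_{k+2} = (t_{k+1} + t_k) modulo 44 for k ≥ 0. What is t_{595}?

Computing terms: t_0 = 33; t_1 = 31; t_2 = 20; t_3 = 7; t_4 = 27; t_5 = 34; t_6 = 17; t_7 = 7; t_8 = 24; t_9 = 31; t_{10} = 11; t_{11} = 42; t_{12} = 9; t_{13} = 7; t_{14} = 16; t_{15} = 23; t_{16} = 39; t_{17} = 18; t_{18} = 13; t_{19} = 31; t_{20} = 0; t_{21} = 31; t_{22} = 31; t_{23} = 18; t_{24} = 5; t_{25} = 23; t_{26} = 28; t_{27} = 7; t_{28} = 35; t_{29} = 42; t_{30} = 33; t_{31} = 31.
Since (t_{30}, t_{31}) = (t_0, t_1) = (33, 31) (two consecutive terms determine the rest), the sequence is periodic with period 30.
So t_{595} = t_{0 + ((595-0) mod 30)} = t_{25} = 23.

23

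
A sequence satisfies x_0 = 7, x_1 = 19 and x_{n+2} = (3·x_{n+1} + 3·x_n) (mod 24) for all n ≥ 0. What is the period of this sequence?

6

We have x_0 = 7,  x_1 = 19,  x_2 = 6,  x_3 = 3,  x_4 = 3,  x_5 = 18,  x_6 = 15,  x_7 = 3,  x_8 = 6,  x_9 = 3.
Since (x_8, x_9) = (x_2, x_3) = (6, 3) (two consecutive terms determine the rest), the sequence is eventually periodic: after a pre-period of length 2 it cycles with period 6.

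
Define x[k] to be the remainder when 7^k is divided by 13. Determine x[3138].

We have x[0] = 1, x[1] = 7, x[2] = 10, x[3] = 5, x[4] = 9, x[5] = 11, x[6] = 12, x[7] = 6, x[8] = 3, x[9] = 8, x[10] = 4, x[11] = 2, x[12] = 1.
Since x[12] = x[0] = 1, the sequence is periodic with period 12.
So x[3138] = x[0 + ((3138-0) mod 12)] = x[6] = 12.

12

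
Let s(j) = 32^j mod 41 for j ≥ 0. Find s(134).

40

We have s(0) = 1, s(1) = 32, s(2) = 40, s(3) = 9, s(4) = 1.
The sequence repeats with period 4.
(134 - 0) mod 4 = 2, so s(134) = s(2) = 40.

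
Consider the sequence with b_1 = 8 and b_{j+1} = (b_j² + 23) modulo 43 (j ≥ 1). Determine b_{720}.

16

Listing terms: b_1 = 8; b_2 = 1; b_3 = 24; b_4 = 40; b_5 = 32; b_6 = 15; b_7 = 33; b_8 = 37; b_9 = 16; b_{10} = 21; b_{11} = 34; b_{12} = 18; b_{13} = 3; b_{14} = 32.
Since b_{14} = b_5 = 32, the sequence is eventually periodic: after a pre-period of length 4 it cycles with period 9.
For j ≥ 5, b_j depends only on (j - 5) mod 9. (720 - 5) mod 9 = 4, so b_{720} = b_9 = 16.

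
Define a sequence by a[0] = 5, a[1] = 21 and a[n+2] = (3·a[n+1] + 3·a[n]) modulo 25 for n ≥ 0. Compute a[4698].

We have a[0] = 5, a[1] = 21, a[2] = 3, a[3] = 22, a[4] = 0, a[5] = 16, a[6] = 23, a[7] = 17, a[8] = 20, a[9] = 11, a[10] = 18, a[11] = 12, a[12] = 15, a[13] = 6, a[14] = 13, a[15] = 7, a[16] = 10, a[17] = 1, a[18] = 8, a[19] = 2, a[20] = 5, a[21] = 21.
Since (a[20], a[21]) = (a[0], a[1]) = (5, 21) (two consecutive terms determine the rest), the sequence is periodic with period 20.
(4698 - 0) mod 20 = 18, so a[4698] = a[18] = 8.

8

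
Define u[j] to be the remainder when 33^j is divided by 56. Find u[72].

1

u[0] = 1, u[1] = 33, u[2] = 25, u[3] = 41, u[4] = 9, u[5] = 17, u[6] = 1.
Since u[6] = u[0] = 1, the sequence is periodic with period 6.
So u[72] = u[0 + ((72-0) mod 6)] = u[0] = 1.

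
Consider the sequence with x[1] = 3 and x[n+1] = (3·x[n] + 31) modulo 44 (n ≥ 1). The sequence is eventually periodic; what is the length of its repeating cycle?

10

Computing terms: x[1] = 3,  x[2] = 40,  x[3] = 19,  x[4] = 0,  x[5] = 31,  x[6] = 36,  x[7] = 7,  x[8] = 8,  x[9] = 11,  x[10] = 20,  x[11] = 3.
The sequence repeats with period 10.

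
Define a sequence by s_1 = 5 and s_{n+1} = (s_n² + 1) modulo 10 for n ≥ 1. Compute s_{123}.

7

Listing terms: s_1 = 5,  s_2 = 6,  s_3 = 7,  s_4 = 0,  s_5 = 1,  s_6 = 2,  s_7 = 5.
The sequence repeats with period 6.
So s_{123} = s_{1 + ((123-1) mod 6)} = s_3 = 7.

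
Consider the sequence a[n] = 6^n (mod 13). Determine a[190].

4

Computing terms: a[0] = 1; a[1] = 6; a[2] = 10; a[3] = 8; a[4] = 9; a[5] = 2; a[6] = 12; a[7] = 7; a[8] = 3; a[9] = 5; a[10] = 4; a[11] = 11; a[12] = 1.
Since a[12] = a[0] = 1, the sequence is periodic with period 12.
So a[190] = a[0 + ((190-0) mod 12)] = a[10] = 4.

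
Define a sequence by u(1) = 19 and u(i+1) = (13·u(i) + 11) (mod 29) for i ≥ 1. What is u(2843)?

Computing terms: u(1) = 19,  u(2) = 26,  u(3) = 1,  u(4) = 24,  u(5) = 4,  u(6) = 5,  u(7) = 18,  u(8) = 13,  u(9) = 6,  u(10) = 2,  u(11) = 8,  u(12) = 28,  u(13) = 27,  u(14) = 14,  u(15) = 19.
Since u(15) = u(1) = 19, the sequence is periodic with period 14.
So u(2843) = u(1 + ((2843-1) mod 14)) = u(1) = 19.

19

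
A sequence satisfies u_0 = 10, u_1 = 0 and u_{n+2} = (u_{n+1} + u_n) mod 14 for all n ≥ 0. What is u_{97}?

0

Listing terms: u_0 = 10,  u_1 = 0,  u_2 = 10,  u_3 = 10,  u_4 = 6,  u_5 = 2,  u_6 = 8,  u_7 = 10,  u_8 = 4,  u_9 = 0,  u_{10} = 4,  u_{11} = 4,  u_{12} = 8,  u_{13} = 12,  u_{14} = 6,  u_{15} = 4,  u_{16} = 10,  u_{17} = 0.
Since (u_{16}, u_{17}) = (u_0, u_1) = (10, 0) (two consecutive terms determine the rest), the sequence is periodic with period 16.
So u_{97} = u_{0 + ((97-0) mod 16)} = u_1 = 0.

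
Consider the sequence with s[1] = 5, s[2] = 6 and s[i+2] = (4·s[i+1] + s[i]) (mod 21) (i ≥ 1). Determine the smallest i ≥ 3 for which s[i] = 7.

s[1] = 5, s[2] = 6, s[3] = 8, s[4] = 17, s[5] = 13, s[6] = 6, s[7] = 16, s[8] = 7, s[9] = 2, s[10] = 15, s[11] = 20, s[12] = 11, s[13] = 1, s[14] = 15, s[15] = 19, s[16] = 7, s[17] = 5, s[18] = 6.
Since (s[17], s[18]) = (s[1], s[2]) = (5, 6) (two consecutive terms determine the rest), the sequence is periodic with period 16.
The value 7 first appears (with i ≥ 3) at s[8].

8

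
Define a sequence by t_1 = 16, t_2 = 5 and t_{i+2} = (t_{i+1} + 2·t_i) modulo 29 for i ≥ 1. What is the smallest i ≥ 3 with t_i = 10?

We have t_1 = 16; t_2 = 5; t_3 = 8; t_4 = 18; t_5 = 5; t_6 = 12; t_7 = 22; t_8 = 17; t_9 = 3; t_{10} = 8; t_{11} = 14; t_{12} = 1; t_{13} = 0; t_{14} = 2; t_{15} = 2; t_{16} = 6; t_{17} = 10; t_{18} = 22; t_{19} = 13; t_{20} = 28; t_{21} = 25; t_{22} = 23; t_{23} = 15; t_{24} = 3; t_{25} = 4; t_{26} = 10; t_{27} = 18; t_{28} = 9; t_{29} = 16; t_{30} = 5.
Since (t_{29}, t_{30}) = (t_1, t_2) = (16, 5) (two consecutive terms determine the rest), the sequence is periodic with period 28.
The value 10 first appears (with i ≥ 3) at t_{17}.

17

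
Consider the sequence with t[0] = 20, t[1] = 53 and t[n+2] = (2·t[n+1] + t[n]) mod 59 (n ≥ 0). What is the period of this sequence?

Listing terms: t[0] = 20,  t[1] = 53,  t[2] = 8,  t[3] = 10,  t[4] = 28,  t[5] = 7,  t[6] = 42,  t[7] = 32,  t[8] = 47,  t[9] = 8,  t[10] = 4,  t[11] = 16,  t[12] = 36,  t[13] = 29,  t[14] = 35,  t[15] = 40,  t[16] = 56,  t[17] = 34,  t[18] = 6,  t[19] = 46,  t[20] = 39,  t[21] = 6,  t[22] = 51,  t[23] = 49,  t[24] = 31,  t[25] = 52,  t[26] = 17,  t[27] = 27,  t[28] = 12,  t[29] = 51,  t[30] = 55,  t[31] = 43,  t[32] = 23,  t[33] = 30,  t[34] = 24,  t[35] = 19,  t[36] = 3,  t[37] = 25,  t[38] = 53,  t[39] = 13,  t[40] = 20,  t[41] = 53.
The sequence repeats with period 40.

40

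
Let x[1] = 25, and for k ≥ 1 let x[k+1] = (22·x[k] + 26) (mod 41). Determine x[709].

Computing terms: x[1] = 25, x[2] = 2, x[3] = 29, x[4] = 8, x[5] = 38, x[6] = 1, x[7] = 7, x[8] = 16, x[9] = 9, x[10] = 19, x[11] = 34, x[12] = 36, x[13] = 39, x[14] = 23, x[15] = 40, x[16] = 4, x[17] = 32, x[18] = 33, x[19] = 14, x[20] = 6, x[21] = 35, x[22] = 17, x[23] = 31, x[24] = 11, x[25] = 22, x[26] = 18, x[27] = 12, x[28] = 3, x[29] = 10, x[30] = 0, x[31] = 26, x[32] = 24, x[33] = 21, x[34] = 37, x[35] = 20, x[36] = 15, x[37] = 28, x[38] = 27, x[39] = 5, x[40] = 13, x[41] = 25.
The sequence repeats with period 40.
So x[709] = x[1 + ((709-1) mod 40)] = x[29] = 10.

10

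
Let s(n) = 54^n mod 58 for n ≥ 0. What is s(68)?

s(0) = 1,  s(1) = 54,  s(2) = 16,  s(3) = 52,  s(4) = 24,  s(5) = 20,  s(6) = 36,  s(7) = 30,  s(8) = 54.
Since s(8) = s(1) = 54, the sequence is eventually periodic: after a pre-period of length 1 it cycles with period 7.
For n ≥ 1, s(n) depends only on (n - 1) mod 7. (68 - 1) mod 7 = 4, so s(68) = s(5) = 20.

20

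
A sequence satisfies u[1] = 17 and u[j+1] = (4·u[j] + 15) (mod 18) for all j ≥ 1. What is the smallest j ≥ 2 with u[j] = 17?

Computing terms: u[1] = 17,  u[2] = 11,  u[3] = 5,  u[4] = 17.
Since u[4] = u[1] = 17, the sequence is periodic with period 3.
The value 17 next appears (with j ≥ 2) at u[4].

4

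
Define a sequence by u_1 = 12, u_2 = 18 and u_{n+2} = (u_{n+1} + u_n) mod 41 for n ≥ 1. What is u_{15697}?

35

u_1 = 12, u_2 = 18, u_3 = 30, u_4 = 7, u_5 = 37, u_6 = 3, u_7 = 40, u_8 = 2, u_9 = 1, u_{10} = 3, u_{11} = 4, u_{12} = 7, u_{13} = 11, u_{14} = 18, u_{15} = 29, u_{16} = 6, u_{17} = 35, u_{18} = 0, u_{19} = 35, u_{20} = 35, u_{21} = 29, u_{22} = 23, u_{23} = 11, u_{24} = 34, u_{25} = 4, u_{26} = 38, u_{27} = 1, u_{28} = 39, u_{29} = 40, u_{30} = 38, u_{31} = 37, u_{32} = 34, u_{33} = 30, u_{34} = 23, u_{35} = 12, u_{36} = 35, u_{37} = 6, u_{38} = 0, u_{39} = 6, u_{40} = 6, u_{41} = 12, u_{42} = 18.
The sequence repeats with period 40.
(15697 - 1) mod 40 = 16, so u_{15697} = u_{17} = 35.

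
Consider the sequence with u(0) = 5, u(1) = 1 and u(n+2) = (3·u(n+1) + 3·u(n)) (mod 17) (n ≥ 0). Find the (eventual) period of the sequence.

u(0) = 5; u(1) = 1; u(2) = 1; u(3) = 6; u(4) = 4; u(5) = 13; u(6) = 0; u(7) = 5; u(8) = 15; u(9) = 9; u(10) = 4; u(11) = 5; u(12) = 10; u(13) = 11; u(14) = 12; u(15) = 1; u(16) = 5; u(17) = 1.
The sequence repeats with period 16.

16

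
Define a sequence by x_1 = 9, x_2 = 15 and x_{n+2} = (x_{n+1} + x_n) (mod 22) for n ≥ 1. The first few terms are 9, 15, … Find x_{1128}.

We have x_1 = 9,  x_2 = 15,  x_3 = 2,  x_4 = 17,  x_5 = 19,  x_6 = 14,  x_7 = 11,  x_8 = 3,  x_9 = 14,  x_{10} = 17,  x_{11} = 9,  x_{12} = 4,  x_{13} = 13,  x_{14} = 17,  x_{15} = 8,  x_{16} = 3,  x_{17} = 11,  x_{18} = 14,  x_{19} = 3,  x_{20} = 17,  x_{21} = 20,  x_{22} = 15,  x_{23} = 13,  x_{24} = 6,  x_{25} = 19,  x_{26} = 3,  x_{27} = 0,  x_{28} = 3,  x_{29} = 3,  x_{30} = 6,  x_{31} = 9,  x_{32} = 15.
The sequence repeats with period 30.
So x_{1128} = x_{1 + ((1128-1) mod 30)} = x_{18} = 14.

14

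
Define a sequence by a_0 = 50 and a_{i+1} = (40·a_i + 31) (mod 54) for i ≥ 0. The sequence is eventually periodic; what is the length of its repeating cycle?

27

a_0 = 50; a_1 = 33; a_2 = 1; a_3 = 17; a_4 = 9; a_5 = 13; a_6 = 11; a_7 = 39; a_8 = 25; a_9 = 5; a_{10} = 15; a_{11} = 37; a_{12} = 53; a_{13} = 45; a_{14} = 49; a_{15} = 47; a_{16} = 21; a_{17} = 7; a_{18} = 41; a_{19} = 51; a_{20} = 19; a_{21} = 35; a_{22} = 27; a_{23} = 31; a_{24} = 29; a_{25} = 3; a_{26} = 43; a_{27} = 23; a_{28} = 33.
Since a_{28} = a_1 = 33, the sequence is eventually periodic: after a pre-period of length 1 it cycles with period 27.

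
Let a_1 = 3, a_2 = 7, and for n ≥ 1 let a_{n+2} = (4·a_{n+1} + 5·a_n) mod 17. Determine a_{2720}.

16

a_1 = 3,  a_2 = 7,  a_3 = 9,  a_4 = 3,  a_5 = 6,  a_6 = 5,  a_7 = 16,  a_8 = 4,  a_9 = 11,  a_{10} = 13,  a_{11} = 5,  a_{12} = 0,  a_{13} = 8,  a_{14} = 15,  a_{15} = 15,  a_{16} = 16,  a_{17} = 3,  a_{18} = 7.
The sequence repeats with period 16.
So a_{2720} = a_{1 + ((2720-1) mod 16)} = a_{16} = 16.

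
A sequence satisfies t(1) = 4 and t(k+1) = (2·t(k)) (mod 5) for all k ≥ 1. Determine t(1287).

Computing terms: t(1) = 4, t(2) = 3, t(3) = 1, t(4) = 2, t(5) = 4.
Since t(5) = t(1) = 4, the sequence is periodic with period 4.
So t(1287) = t(1 + ((1287-1) mod 4)) = t(3) = 1.

1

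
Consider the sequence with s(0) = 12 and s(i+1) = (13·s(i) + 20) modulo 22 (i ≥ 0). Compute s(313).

16

Computing terms: s(0) = 12; s(1) = 0; s(2) = 20; s(3) = 16; s(4) = 8; s(5) = 14; s(6) = 4; s(7) = 6; s(8) = 10; s(9) = 18; s(10) = 12.
The sequence repeats with period 10.
(313 - 0) mod 10 = 3, so s(313) = s(3) = 16.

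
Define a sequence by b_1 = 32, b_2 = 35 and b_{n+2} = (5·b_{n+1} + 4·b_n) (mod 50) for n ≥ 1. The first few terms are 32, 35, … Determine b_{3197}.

27

b_1 = 32; b_2 = 35; b_3 = 3; b_4 = 5; b_5 = 37; b_6 = 5; b_7 = 23; b_8 = 35; b_9 = 17; b_{10} = 25; b_{11} = 43; b_{12} = 15; b_{13} = 47; b_{14} = 45; b_{15} = 13; b_{16} = 45; b_{17} = 27; b_{18} = 15; b_{19} = 33; b_{20} = 25; b_{21} = 7; b_{22} = 35; b_{23} = 3.
Since (b_{22}, b_{23}) = (b_2, b_3) = (35, 3) (two consecutive terms determine the rest), the sequence is eventually periodic: after a pre-period of length 1 it cycles with period 20.
For n ≥ 2, b_n depends only on (n - 2) mod 20. (3197 - 2) mod 20 = 15, so b_{3197} = b_{17} = 27.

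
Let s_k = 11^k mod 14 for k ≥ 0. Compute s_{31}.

Listing terms: s_0 = 1, s_1 = 11, s_2 = 9, s_3 = 1.
The sequence repeats with period 3.
So s_{31} = s_{0 + ((31-0) mod 3)} = s_1 = 11.

11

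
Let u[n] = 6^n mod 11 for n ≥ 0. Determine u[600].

Computing terms: u[0] = 1,  u[1] = 6,  u[2] = 3,  u[3] = 7,  u[4] = 9,  u[5] = 10,  u[6] = 5,  u[7] = 8,  u[8] = 4,  u[9] = 2,  u[10] = 1.
The sequence repeats with period 10.
(600 - 0) mod 10 = 0, so u[600] = u[0] = 1.

1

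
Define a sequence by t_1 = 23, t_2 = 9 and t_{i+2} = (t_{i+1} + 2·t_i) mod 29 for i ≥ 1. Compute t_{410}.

t_1 = 23, t_2 = 9, t_3 = 26, t_4 = 15, t_5 = 9, t_6 = 10, t_7 = 28, t_8 = 19, t_9 = 17, t_{10} = 26, t_{11} = 2, t_{12} = 25, t_{13} = 0, t_{14} = 21, t_{15} = 21, t_{16} = 5, t_{17} = 18, t_{18} = 28, t_{19} = 6, t_{20} = 4, t_{21} = 16, t_{22} = 24, t_{23} = 27, t_{24} = 17, t_{25} = 13, t_{26} = 18, t_{27} = 15, t_{28} = 22, t_{29} = 23, t_{30} = 9.
Since (t_{29}, t_{30}) = (t_1, t_2) = (23, 9) (two consecutive terms determine the rest), the sequence is periodic with period 28.
So t_{410} = t_{1 + ((410-1) mod 28)} = t_{18} = 28.

28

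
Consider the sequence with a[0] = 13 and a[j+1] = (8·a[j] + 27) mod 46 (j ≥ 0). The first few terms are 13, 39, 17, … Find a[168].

25

Computing terms: a[0] = 13, a[1] = 39, a[2] = 17, a[3] = 25, a[4] = 43, a[5] = 3, a[6] = 5, a[7] = 21, a[8] = 11, a[9] = 23, a[10] = 27, a[11] = 13.
Since a[11] = a[0] = 13, the sequence is periodic with period 11.
So a[168] = a[0 + ((168-0) mod 11)] = a[3] = 25.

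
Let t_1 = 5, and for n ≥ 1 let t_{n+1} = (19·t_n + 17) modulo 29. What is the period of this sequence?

28

Computing terms: t_1 = 5; t_2 = 25; t_3 = 28; t_4 = 27; t_5 = 8; t_6 = 24; t_7 = 9; t_8 = 14; t_9 = 22; t_{10} = 0; t_{11} = 17; t_{12} = 21; t_{13} = 10; t_{14} = 4; t_{15} = 6; t_{16} = 15; t_{17} = 12; t_{18} = 13; t_{19} = 3; t_{20} = 16; t_{21} = 2; t_{22} = 26; t_{23} = 18; t_{24} = 11; t_{25} = 23; t_{26} = 19; t_{27} = 1; t_{28} = 7; t_{29} = 5.
The sequence repeats with period 28.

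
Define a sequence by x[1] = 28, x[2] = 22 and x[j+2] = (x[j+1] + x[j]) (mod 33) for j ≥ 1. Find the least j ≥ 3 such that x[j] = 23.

5

We have x[1] = 28, x[2] = 22, x[3] = 17, x[4] = 6, x[5] = 23, x[6] = 29, x[7] = 19, x[8] = 15, x[9] = 1, x[10] = 16, x[11] = 17, x[12] = 0, x[13] = 17, x[14] = 17, x[15] = 1, x[16] = 18, x[17] = 19, x[18] = 4, x[19] = 23, x[20] = 27, x[21] = 17, x[22] = 11, x[23] = 28, x[24] = 6, x[25] = 1, x[26] = 7, x[27] = 8, x[28] = 15, x[29] = 23, x[30] = 5, x[31] = 28, x[32] = 0, x[33] = 28, x[34] = 28, x[35] = 23, x[36] = 18, x[37] = 8, x[38] = 26, x[39] = 1, x[40] = 27, x[41] = 28, x[42] = 22.
Since (x[41], x[42]) = (x[1], x[2]) = (28, 22) (two consecutive terms determine the rest), the sequence is periodic with period 40.
The value 23 first appears (with j ≥ 3) at x[5].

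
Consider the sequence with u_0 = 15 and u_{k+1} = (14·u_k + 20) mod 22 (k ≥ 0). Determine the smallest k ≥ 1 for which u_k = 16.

Listing terms: u_0 = 15; u_1 = 10; u_2 = 6; u_3 = 16; u_4 = 2; u_5 = 4; u_6 = 10.
Since u_6 = u_1 = 10, the sequence is eventually periodic: after a pre-period of length 1 it cycles with period 5.
The value 16 first appears (with k ≥ 1) at u_3.

3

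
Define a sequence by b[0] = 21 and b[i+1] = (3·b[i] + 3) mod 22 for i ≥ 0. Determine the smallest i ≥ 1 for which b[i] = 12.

b[0] = 21, b[1] = 0, b[2] = 3, b[3] = 12, b[4] = 17, b[5] = 10, b[6] = 11, b[7] = 14, b[8] = 1, b[9] = 6, b[10] = 21.
Since b[10] = b[0] = 21, the sequence is periodic with period 10.
The value 12 first appears (with i ≥ 1) at b[3].

3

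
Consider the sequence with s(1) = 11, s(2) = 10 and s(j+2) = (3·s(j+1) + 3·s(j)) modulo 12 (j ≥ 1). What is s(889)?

Listing terms: s(1) = 11, s(2) = 10, s(3) = 3, s(4) = 3, s(5) = 6, s(6) = 3, s(7) = 3.
Since (s(6), s(7)) = (s(3), s(4)) = (3, 3) (two consecutive terms determine the rest), the sequence is eventually periodic: after a pre-period of length 2 it cycles with period 3.
For j ≥ 3, s(j) depends only on (j - 3) mod 3. (889 - 3) mod 3 = 1, so s(889) = s(4) = 3.

3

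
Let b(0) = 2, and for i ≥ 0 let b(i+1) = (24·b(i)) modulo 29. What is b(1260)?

2

b(0) = 2,  b(1) = 19,  b(2) = 21,  b(3) = 11,  b(4) = 3,  b(5) = 14,  b(6) = 17,  b(7) = 2.
Since b(7) = b(0) = 2, the sequence is periodic with period 7.
So b(1260) = b(0 + ((1260-0) mod 7)) = b(0) = 2.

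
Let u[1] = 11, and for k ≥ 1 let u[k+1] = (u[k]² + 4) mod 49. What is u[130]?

u[1] = 11,  u[2] = 27,  u[3] = 47,  u[4] = 8,  u[5] = 19,  u[6] = 22,  u[7] = 47.
Since u[7] = u[3] = 47, the sequence is eventually periodic: after a pre-period of length 2 it cycles with period 4.
For k ≥ 3, u[k] depends only on (k - 3) mod 4. (130 - 3) mod 4 = 3, so u[130] = u[6] = 22.

22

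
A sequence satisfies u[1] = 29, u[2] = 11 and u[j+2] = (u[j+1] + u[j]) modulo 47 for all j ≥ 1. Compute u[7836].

Computing terms: u[1] = 29, u[2] = 11, u[3] = 40, u[4] = 4, u[5] = 44, u[6] = 1, u[7] = 45, u[8] = 46, u[9] = 44, u[10] = 43, u[11] = 40, u[12] = 36, u[13] = 29, u[14] = 18, u[15] = 0, u[16] = 18, u[17] = 18, u[18] = 36, u[19] = 7, u[20] = 43, u[21] = 3, u[22] = 46, u[23] = 2, u[24] = 1, u[25] = 3, u[26] = 4, u[27] = 7, u[28] = 11, u[29] = 18, u[30] = 29, u[31] = 0, u[32] = 29, u[33] = 29, u[34] = 11.
Since (u[33], u[34]) = (u[1], u[2]) = (29, 11) (two consecutive terms determine the rest), the sequence is periodic with period 32.
So u[7836] = u[1 + ((7836-1) mod 32)] = u[28] = 11.

11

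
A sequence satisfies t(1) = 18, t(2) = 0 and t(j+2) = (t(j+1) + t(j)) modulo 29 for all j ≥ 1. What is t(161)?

3

t(1) = 18,  t(2) = 0,  t(3) = 18,  t(4) = 18,  t(5) = 7,  t(6) = 25,  t(7) = 3,  t(8) = 28,  t(9) = 2,  t(10) = 1,  t(11) = 3,  t(12) = 4,  t(13) = 7,  t(14) = 11,  t(15) = 18,  t(16) = 0.
Since (t(15), t(16)) = (t(1), t(2)) = (18, 0) (two consecutive terms determine the rest), the sequence is periodic with period 14.
(161 - 1) mod 14 = 6, so t(161) = t(7) = 3.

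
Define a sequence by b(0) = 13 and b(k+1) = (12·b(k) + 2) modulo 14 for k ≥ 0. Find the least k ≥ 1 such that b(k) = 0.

We have b(0) = 13,  b(1) = 4,  b(2) = 8,  b(3) = 0,  b(4) = 2,  b(5) = 12,  b(6) = 6,  b(7) = 4.
Since b(7) = b(1) = 4, the sequence is eventually periodic: after a pre-period of length 1 it cycles with period 6.
The value 0 first appears (with k ≥ 1) at b(3).

3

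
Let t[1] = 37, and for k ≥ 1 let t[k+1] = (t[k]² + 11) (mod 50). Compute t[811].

7

We have t[1] = 37,  t[2] = 30,  t[3] = 11,  t[4] = 32,  t[5] = 35,  t[6] = 36,  t[7] = 7,  t[8] = 10,  t[9] = 11.
Since t[9] = t[3] = 11, the sequence is eventually periodic: after a pre-period of length 2 it cycles with period 6.
For k ≥ 3, t[k] depends only on (k - 3) mod 6. (811 - 3) mod 6 = 4, so t[811] = t[7] = 7.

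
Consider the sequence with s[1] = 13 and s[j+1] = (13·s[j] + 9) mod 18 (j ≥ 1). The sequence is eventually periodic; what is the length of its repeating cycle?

6

Computing terms: s[1] = 13, s[2] = 16, s[3] = 1, s[4] = 4, s[5] = 7, s[6] = 10, s[7] = 13.
The sequence repeats with period 6.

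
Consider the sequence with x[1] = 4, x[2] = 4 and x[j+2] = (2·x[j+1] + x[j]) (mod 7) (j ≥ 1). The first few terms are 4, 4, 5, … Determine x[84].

We have x[1] = 4; x[2] = 4; x[3] = 5; x[4] = 0; x[5] = 5; x[6] = 3; x[7] = 4; x[8] = 4.
Since (x[7], x[8]) = (x[1], x[2]) = (4, 4) (two consecutive terms determine the rest), the sequence is periodic with period 6.
So x[84] = x[1 + ((84-1) mod 6)] = x[6] = 3.

3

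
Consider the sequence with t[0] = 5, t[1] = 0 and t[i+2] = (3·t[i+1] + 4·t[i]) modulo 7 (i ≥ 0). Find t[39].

Computing terms: t[0] = 5, t[1] = 0, t[2] = 6, t[3] = 4, t[4] = 1, t[5] = 5, t[6] = 5, t[7] = 0.
The sequence repeats with period 6.
(39 - 0) mod 6 = 3, so t[39] = t[3] = 4.

4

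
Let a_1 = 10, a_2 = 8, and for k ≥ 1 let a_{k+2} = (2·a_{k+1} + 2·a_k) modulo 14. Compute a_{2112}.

a_1 = 10; a_2 = 8; a_3 = 8; a_4 = 4; a_5 = 10; a_6 = 0; a_7 = 6; a_8 = 12; a_9 = 8; a_{10} = 12; a_{11} = 12; a_{12} = 6; a_{13} = 8; a_{14} = 0; a_{15} = 2; a_{16} = 4; a_{17} = 12; a_{18} = 4; a_{19} = 4; a_{20} = 2; a_{21} = 12; a_{22} = 0; a_{23} = 10; a_{24} = 6; a_{25} = 4; a_{26} = 6; a_{27} = 6; a_{28} = 10; a_{29} = 4; a_{30} = 0; a_{31} = 8; a_{32} = 2; a_{33} = 6; a_{34} = 2; a_{35} = 2; a_{36} = 8; a_{37} = 6; a_{38} = 0; a_{39} = 12; a_{40} = 10; a_{41} = 2; a_{42} = 10; a_{43} = 10; a_{44} = 12; a_{45} = 2; a_{46} = 0; a_{47} = 4; a_{48} = 8; a_{49} = 10; a_{50} = 8.
The sequence repeats with period 48.
So a_{2112} = a_{1 + ((2112-1) mod 48)} = a_{48} = 8.

8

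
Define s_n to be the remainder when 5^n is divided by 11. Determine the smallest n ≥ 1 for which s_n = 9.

4

Listing terms: s_0 = 1; s_1 = 5; s_2 = 3; s_3 = 4; s_4 = 9; s_5 = 1.
Since s_5 = s_0 = 1, the sequence is periodic with period 5.
The value 9 first appears (with n ≥ 1) at s_4.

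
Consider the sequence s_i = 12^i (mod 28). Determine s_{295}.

12

Listing terms: s_1 = 12, s_2 = 4, s_3 = 20, s_4 = 16, s_5 = 24, s_6 = 8, s_7 = 12.
The sequence repeats with period 6.
(295 - 1) mod 6 = 0, so s_{295} = s_1 = 12.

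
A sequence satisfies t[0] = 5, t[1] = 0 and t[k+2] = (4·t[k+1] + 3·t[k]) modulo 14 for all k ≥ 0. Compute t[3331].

Listing terms: t[0] = 5; t[1] = 0; t[2] = 1; t[3] = 4; t[4] = 5; t[5] = 4; t[6] = 3; t[7] = 10; t[8] = 7; t[9] = 2; t[10] = 1; t[11] = 10; t[12] = 1; t[13] = 6; t[14] = 13; t[15] = 0; t[16] = 11; t[17] = 2; t[18] = 13; t[19] = 2; t[20] = 5; t[21] = 12; t[22] = 7; t[23] = 8; t[24] = 11; t[25] = 12; t[26] = 11; t[27] = 10; t[28] = 3; t[29] = 0; t[30] = 9; t[31] = 8; t[32] = 3; t[33] = 8; t[34] = 13; t[35] = 6; t[36] = 7; t[37] = 4; t[38] = 9; t[39] = 6; t[40] = 9; t[41] = 12; t[42] = 5; t[43] = 0.
The sequence repeats with period 42.
So t[3331] = t[0 + ((3331-0) mod 42)] = t[13] = 6.

6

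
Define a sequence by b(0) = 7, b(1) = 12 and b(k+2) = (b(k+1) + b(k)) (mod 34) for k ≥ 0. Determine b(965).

9

b(0) = 7,  b(1) = 12,  b(2) = 19,  b(3) = 31,  b(4) = 16,  b(5) = 13,  b(6) = 29,  b(7) = 8,  b(8) = 3,  b(9) = 11,  b(10) = 14,  b(11) = 25,  b(12) = 5,  b(13) = 30,  b(14) = 1,  b(15) = 31,  b(16) = 32,  b(17) = 29,  b(18) = 27,  b(19) = 22,  b(20) = 15,  b(21) = 3,  b(22) = 18,  b(23) = 21,  b(24) = 5,  b(25) = 26,  b(26) = 31,  b(27) = 23,  b(28) = 20,  b(29) = 9,  b(30) = 29,  b(31) = 4,  b(32) = 33,  b(33) = 3,  b(34) = 2,  b(35) = 5,  b(36) = 7,  b(37) = 12.
Since (b(36), b(37)) = (b(0), b(1)) = (7, 12) (two consecutive terms determine the rest), the sequence is periodic with period 36.
(965 - 0) mod 36 = 29, so b(965) = b(29) = 9.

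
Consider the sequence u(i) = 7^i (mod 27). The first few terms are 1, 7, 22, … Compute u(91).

7

u(0) = 1; u(1) = 7; u(2) = 22; u(3) = 19; u(4) = 25; u(5) = 13; u(6) = 10; u(7) = 16; u(8) = 4; u(9) = 1.
Since u(9) = u(0) = 1, the sequence is periodic with period 9.
(91 - 0) mod 9 = 1, so u(91) = u(1) = 7.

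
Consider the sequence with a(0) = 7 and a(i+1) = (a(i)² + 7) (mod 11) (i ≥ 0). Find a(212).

We have a(0) = 7; a(1) = 1; a(2) = 8; a(3) = 5; a(4) = 10; a(5) = 8.
Since a(5) = a(2) = 8, the sequence is eventually periodic: after a pre-period of length 2 it cycles with period 3.
For i ≥ 2, a(i) depends only on (i - 2) mod 3. (212 - 2) mod 3 = 0, so a(212) = a(2) = 8.

8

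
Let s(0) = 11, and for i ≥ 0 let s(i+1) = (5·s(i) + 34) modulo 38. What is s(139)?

19

We have s(0) = 11,  s(1) = 13,  s(2) = 23,  s(3) = 35,  s(4) = 19,  s(5) = 15,  s(6) = 33,  s(7) = 9,  s(8) = 3,  s(9) = 11.
Since s(9) = s(0) = 11, the sequence is periodic with period 9.
(139 - 0) mod 9 = 4, so s(139) = s(4) = 19.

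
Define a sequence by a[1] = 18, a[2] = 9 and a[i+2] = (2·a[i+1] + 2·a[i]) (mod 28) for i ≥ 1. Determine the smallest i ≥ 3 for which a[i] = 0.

Listing terms: a[1] = 18, a[2] = 9, a[3] = 26, a[4] = 14, a[5] = 24, a[6] = 20, a[7] = 4, a[8] = 20, a[9] = 20, a[10] = 24, a[11] = 4, a[12] = 0, a[13] = 8, a[14] = 16, a[15] = 20, a[16] = 16, a[17] = 16, a[18] = 8, a[19] = 20, a[20] = 0, a[21] = 12, a[22] = 24, a[23] = 16, a[24] = 24, a[25] = 24, a[26] = 12, a[27] = 16, a[28] = 0, a[29] = 4, a[30] = 8, a[31] = 24, a[32] = 8, a[33] = 8, a[34] = 4, a[35] = 24, a[36] = 0, a[37] = 20, a[38] = 12, a[39] = 8, a[40] = 12, a[41] = 12, a[42] = 20, a[43] = 8, a[44] = 0, a[45] = 16, a[46] = 4, a[47] = 12, a[48] = 4, a[49] = 4, a[50] = 16, a[51] = 12, a[52] = 0, a[53] = 24, a[54] = 20.
Since (a[53], a[54]) = (a[5], a[6]) = (24, 20) (two consecutive terms determine the rest), the sequence is eventually periodic: after a pre-period of length 4 it cycles with period 48.
The value 0 first appears (with i ≥ 3) at a[12].

12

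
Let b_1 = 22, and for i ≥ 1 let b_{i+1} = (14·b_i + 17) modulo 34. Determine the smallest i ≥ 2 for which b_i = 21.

We have b_1 = 22; b_2 = 19; b_3 = 11; b_4 = 1; b_5 = 31; b_6 = 9; b_7 = 7; b_8 = 13; b_9 = 29; b_{10} = 15; b_{11} = 23; b_{12} = 33; b_{13} = 3; b_{14} = 25; b_{15} = 27; b_{16} = 21; b_{17} = 5; b_{18} = 19.
Since b_{18} = b_2 = 19, the sequence is eventually periodic: after a pre-period of length 1 it cycles with period 16.
The value 21 first appears (with i ≥ 2) at b_{16}.

16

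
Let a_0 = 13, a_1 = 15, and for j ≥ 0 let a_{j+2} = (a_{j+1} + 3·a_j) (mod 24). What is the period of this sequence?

6

We have a_0 = 13,  a_1 = 15,  a_2 = 6,  a_3 = 3,  a_4 = 21,  a_5 = 6,  a_6 = 21,  a_7 = 15,  a_8 = 6.
Since (a_7, a_8) = (a_1, a_2) = (15, 6) (two consecutive terms determine the rest), the sequence is eventually periodic: after a pre-period of length 1 it cycles with period 6.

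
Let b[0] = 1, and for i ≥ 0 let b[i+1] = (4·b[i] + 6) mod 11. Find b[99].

b[0] = 1, b[1] = 10, b[2] = 2, b[3] = 3, b[4] = 7, b[5] = 1.
Since b[5] = b[0] = 1, the sequence is periodic with period 5.
(99 - 0) mod 5 = 4, so b[99] = b[4] = 7.

7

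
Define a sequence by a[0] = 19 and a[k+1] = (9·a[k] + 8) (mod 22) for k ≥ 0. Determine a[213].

Computing terms: a[0] = 19; a[1] = 3; a[2] = 13; a[3] = 15; a[4] = 11; a[5] = 19.
The sequence repeats with period 5.
So a[213] = a[0 + ((213-0) mod 5)] = a[3] = 15.

15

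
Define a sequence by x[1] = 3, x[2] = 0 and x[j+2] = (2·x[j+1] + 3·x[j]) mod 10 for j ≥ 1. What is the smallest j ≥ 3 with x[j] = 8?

4

Computing terms: x[1] = 3, x[2] = 0, x[3] = 9, x[4] = 8, x[5] = 3, x[6] = 0.
Since (x[5], x[6]) = (x[1], x[2]) = (3, 0) (two consecutive terms determine the rest), the sequence is periodic with period 4.
The value 8 first appears (with j ≥ 3) at x[4].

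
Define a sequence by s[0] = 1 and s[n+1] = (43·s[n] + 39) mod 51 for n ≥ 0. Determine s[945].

31

Computing terms: s[0] = 1; s[1] = 31; s[2] = 46; s[3] = 28; s[4] = 19; s[5] = 40; s[6] = 25; s[7] = 43; s[8] = 1.
Since s[8] = s[0] = 1, the sequence is periodic with period 8.
So s[945] = s[0 + ((945-0) mod 8)] = s[1] = 31.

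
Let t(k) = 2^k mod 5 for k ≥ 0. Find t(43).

3

t(0) = 1; t(1) = 2; t(2) = 4; t(3) = 3; t(4) = 1.
Since t(4) = t(0) = 1, the sequence is periodic with period 4.
So t(43) = t(0 + ((43-0) mod 4)) = t(3) = 3.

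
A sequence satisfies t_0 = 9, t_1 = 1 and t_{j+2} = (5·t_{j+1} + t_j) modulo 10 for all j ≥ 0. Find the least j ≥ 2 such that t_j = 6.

5

Computing terms: t_0 = 9; t_1 = 1; t_2 = 4; t_3 = 1; t_4 = 9; t_5 = 6; t_6 = 9; t_7 = 1.
Since (t_6, t_7) = (t_0, t_1) = (9, 1) (two consecutive terms determine the rest), the sequence is periodic with period 6.
The value 6 first appears (with j ≥ 2) at t_5.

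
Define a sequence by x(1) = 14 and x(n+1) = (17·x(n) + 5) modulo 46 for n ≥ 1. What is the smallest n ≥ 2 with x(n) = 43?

8

Computing terms: x(1) = 14, x(2) = 13, x(3) = 42, x(4) = 29, x(5) = 38, x(6) = 7, x(7) = 32, x(8) = 43, x(9) = 0, x(10) = 5, x(11) = 44, x(12) = 17, x(13) = 18, x(14) = 35, x(15) = 2, x(16) = 39, x(17) = 24, x(18) = 45, x(19) = 34, x(20) = 31, x(21) = 26, x(22) = 33, x(23) = 14.
Since x(23) = x(1) = 14, the sequence is periodic with period 22.
The value 43 first appears (with n ≥ 2) at x(8).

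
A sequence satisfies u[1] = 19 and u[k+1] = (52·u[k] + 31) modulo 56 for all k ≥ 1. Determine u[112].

Listing terms: u[1] = 19, u[2] = 11, u[3] = 43, u[4] = 27, u[5] = 35, u[6] = 3, u[7] = 19.
The sequence repeats with period 6.
(112 - 1) mod 6 = 3, so u[112] = u[4] = 27.

27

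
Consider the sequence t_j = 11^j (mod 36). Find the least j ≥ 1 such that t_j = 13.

2

Computing terms: t_0 = 1,  t_1 = 11,  t_2 = 13,  t_3 = 35,  t_4 = 25,  t_5 = 23,  t_6 = 1.
The sequence repeats with period 6.
The value 13 first appears (with j ≥ 1) at t_2.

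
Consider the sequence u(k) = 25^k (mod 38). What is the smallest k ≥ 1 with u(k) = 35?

We have u(0) = 1,  u(1) = 25,  u(2) = 17,  u(3) = 7,  u(4) = 23,  u(5) = 5,  u(6) = 11,  u(7) = 9,  u(8) = 35,  u(9) = 1.
The sequence repeats with period 9.
The value 35 first appears (with k ≥ 1) at u(8).

8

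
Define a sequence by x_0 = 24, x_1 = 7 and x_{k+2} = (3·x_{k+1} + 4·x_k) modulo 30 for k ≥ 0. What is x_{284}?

We have x_0 = 24; x_1 = 7; x_2 = 27; x_3 = 19; x_4 = 15; x_5 = 1; x_6 = 3; x_7 = 13; x_8 = 21; x_9 = 25; x_{10} = 9; x_{11} = 7; x_{12} = 27.
Since (x_{11}, x_{12}) = (x_1, x_2) = (7, 27) (two consecutive terms determine the rest), the sequence is eventually periodic: after a pre-period of length 1 it cycles with period 10.
For k ≥ 1, x_k depends only on (k - 1) mod 10. (284 - 1) mod 10 = 3, so x_{284} = x_4 = 15.

15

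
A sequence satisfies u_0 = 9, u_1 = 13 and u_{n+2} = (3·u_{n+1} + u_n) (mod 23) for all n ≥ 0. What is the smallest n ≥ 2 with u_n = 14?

Computing terms: u_0 = 9; u_1 = 13; u_2 = 2; u_3 = 19; u_4 = 13; u_5 = 12; u_6 = 3; u_7 = 21; u_8 = 20; u_9 = 12; u_{10} = 10; u_{11} = 19; u_{12} = 21; u_{13} = 13; u_{14} = 14; u_{15} = 9; u_{16} = 18; u_{17} = 17; u_{18} = 0; u_{19} = 17; u_{20} = 5; u_{21} = 9; u_{22} = 9; u_{23} = 13.
Since (u_{22}, u_{23}) = (u_0, u_1) = (9, 13) (two consecutive terms determine the rest), the sequence is periodic with period 22.
The value 14 first appears (with n ≥ 2) at u_{14}.

14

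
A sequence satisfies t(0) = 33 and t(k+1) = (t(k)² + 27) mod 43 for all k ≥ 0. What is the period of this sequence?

Computing terms: t(0) = 33,  t(1) = 41,  t(2) = 31,  t(3) = 42,  t(4) = 28,  t(5) = 37,  t(6) = 20,  t(7) = 40,  t(8) = 36,  t(9) = 33.
The sequence repeats with period 9.

9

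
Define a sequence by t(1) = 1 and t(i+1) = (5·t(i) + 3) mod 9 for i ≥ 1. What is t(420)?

5

We have t(1) = 1, t(2) = 8, t(3) = 7, t(4) = 2, t(5) = 4, t(6) = 5, t(7) = 1.
The sequence repeats with period 6.
So t(420) = t(1 + ((420-1) mod 6)) = t(6) = 5.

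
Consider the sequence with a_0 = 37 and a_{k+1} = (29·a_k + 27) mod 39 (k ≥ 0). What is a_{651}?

11

Computing terms: a_0 = 37; a_1 = 8; a_2 = 25; a_3 = 11; a_4 = 34; a_5 = 38; a_6 = 37.
Since a_6 = a_0 = 37, the sequence is periodic with period 6.
So a_{651} = a_{0 + ((651-0) mod 6)} = a_3 = 11.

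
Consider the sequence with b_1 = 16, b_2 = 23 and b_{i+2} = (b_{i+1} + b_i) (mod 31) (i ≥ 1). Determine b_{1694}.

Listing terms: b_1 = 16, b_2 = 23, b_3 = 8, b_4 = 0, b_5 = 8, b_6 = 8, b_7 = 16, b_8 = 24, b_9 = 9, b_{10} = 2, b_{11} = 11, b_{12} = 13, b_{13} = 24, b_{14} = 6, b_{15} = 30, b_{16} = 5, b_{17} = 4, b_{18} = 9, b_{19} = 13, b_{20} = 22, b_{21} = 4, b_{22} = 26, b_{23} = 30, b_{24} = 25, b_{25} = 24, b_{26} = 18, b_{27} = 11, b_{28} = 29, b_{29} = 9, b_{30} = 7, b_{31} = 16, b_{32} = 23.
The sequence repeats with period 30.
(1694 - 1) mod 30 = 13, so b_{1694} = b_{14} = 6.

6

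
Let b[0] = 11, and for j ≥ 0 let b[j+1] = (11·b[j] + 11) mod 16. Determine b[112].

11

Computing terms: b[0] = 11; b[1] = 4; b[2] = 7; b[3] = 8; b[4] = 3; b[5] = 12; b[6] = 15; b[7] = 0; b[8] = 11.
The sequence repeats with period 8.
So b[112] = b[0 + ((112-0) mod 8)] = b[0] = 11.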